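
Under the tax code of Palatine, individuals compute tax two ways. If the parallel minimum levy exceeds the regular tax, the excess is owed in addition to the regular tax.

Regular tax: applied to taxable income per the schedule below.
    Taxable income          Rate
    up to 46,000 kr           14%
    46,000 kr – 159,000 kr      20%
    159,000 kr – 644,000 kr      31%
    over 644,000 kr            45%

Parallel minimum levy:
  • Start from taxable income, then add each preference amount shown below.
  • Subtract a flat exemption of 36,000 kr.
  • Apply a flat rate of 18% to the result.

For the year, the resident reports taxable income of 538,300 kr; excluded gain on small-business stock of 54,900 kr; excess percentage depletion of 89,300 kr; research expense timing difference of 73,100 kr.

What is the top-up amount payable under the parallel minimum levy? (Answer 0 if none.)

Regular tax:
  46,000 kr × 14% = 6,440 kr
  113,000 kr × 20% = 22,600 kr
  379,300 kr × 31% = 117,583 kr
  → 146,623 kr

Parallel minimum levy:
  Adjusted income: 538,300 kr + 54,900 kr + 89,300 kr + 73,100 kr = 755,600 kr
  Less exemption 36,000 kr → base 719,600 kr
  719,600 kr × 18% = 129,528 kr

129,528 kr ≤ 146,623 kr, so no add-on is due.

0 kr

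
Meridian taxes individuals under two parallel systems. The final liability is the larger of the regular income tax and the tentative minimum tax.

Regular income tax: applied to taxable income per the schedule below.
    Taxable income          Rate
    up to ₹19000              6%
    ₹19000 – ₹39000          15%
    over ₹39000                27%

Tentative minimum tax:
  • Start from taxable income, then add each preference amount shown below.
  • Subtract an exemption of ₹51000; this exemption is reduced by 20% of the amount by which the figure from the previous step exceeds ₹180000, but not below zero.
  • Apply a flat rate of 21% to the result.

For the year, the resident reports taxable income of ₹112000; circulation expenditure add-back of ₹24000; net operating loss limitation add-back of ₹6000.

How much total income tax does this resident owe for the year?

Regular income tax:
  ₹19000 × 6% = ₹1140
  ₹20000 × 15% = ₹3000
  ₹73000 × 27% = ₹19710
  → ₹23850

Tentative minimum tax:
  Adjusted income: ₹112000 + ₹24000 + ₹6000 = ₹142000
  Exemption: ₹142000 ≤ ₹180000, so full ₹51000 applies
  Base: ₹142000 − ₹51000 = ₹91000
  ₹91000 × 21% = ₹19110

₹23850 > ₹19110, so the regular income tax governs.

₹23850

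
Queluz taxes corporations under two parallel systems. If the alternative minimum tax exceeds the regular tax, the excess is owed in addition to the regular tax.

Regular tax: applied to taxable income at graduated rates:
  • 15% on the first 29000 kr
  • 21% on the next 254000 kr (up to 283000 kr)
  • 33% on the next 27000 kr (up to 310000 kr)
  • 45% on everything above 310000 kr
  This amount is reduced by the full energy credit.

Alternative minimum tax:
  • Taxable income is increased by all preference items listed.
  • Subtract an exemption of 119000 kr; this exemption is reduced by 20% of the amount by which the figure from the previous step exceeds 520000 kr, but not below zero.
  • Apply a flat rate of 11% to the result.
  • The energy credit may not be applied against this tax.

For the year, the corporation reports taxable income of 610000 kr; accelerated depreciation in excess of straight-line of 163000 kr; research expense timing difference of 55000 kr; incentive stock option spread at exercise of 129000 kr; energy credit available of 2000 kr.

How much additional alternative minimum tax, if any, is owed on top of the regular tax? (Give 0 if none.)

Alternative minimum tax:
  Adjusted income: 610000 kr + 163000 kr + 55000 kr + 129000 kr = 957000 kr
  Exemption: 119000 kr − 20% × (957000 kr − 520000 kr) = 119000 kr − 87400 kr = 31600 kr
  Base: 957000 kr − 31600 kr = 925400 kr
  925400 kr × 11% = 101794 kr

Regular tax:
  29000 kr × 15% = 4350 kr
  254000 kr × 21% = 53340 kr
  27000 kr × 33% = 8910 kr
  300000 kr × 45% = 135000 kr
  → 201600 kr
  Less energy credit 2000 kr → 199600 kr

101794 kr ≤ 199600 kr, so no add-on is due.

0 kr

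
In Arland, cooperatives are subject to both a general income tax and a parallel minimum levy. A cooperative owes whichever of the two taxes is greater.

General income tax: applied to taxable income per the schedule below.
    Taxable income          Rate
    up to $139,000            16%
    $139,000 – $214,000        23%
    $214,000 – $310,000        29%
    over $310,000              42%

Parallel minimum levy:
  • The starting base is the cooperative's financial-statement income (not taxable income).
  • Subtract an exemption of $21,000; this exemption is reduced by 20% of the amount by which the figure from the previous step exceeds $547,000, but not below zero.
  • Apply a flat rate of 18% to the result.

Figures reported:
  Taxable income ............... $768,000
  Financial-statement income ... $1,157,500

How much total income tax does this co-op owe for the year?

General income tax:
  $139,000 × 16% = $22,240
  $75,000 × 23% = $17,250
  $96,000 × 29% = $27,840
  $458,000 × 42% = $192,360
  → $259,690

Parallel minimum levy:
  Base (financial-statement income): $1,157,500
  Exemption: 20% × ($1,157,500 − $547,000) = $122,100 ≥ $21,000, so the exemption is fully phased out
  Base: $1,157,500 − $0 = $1,157,500
  $1,157,500 × 18% = $208,350

$259,690 > $208,350, so the general income tax governs.

$259,690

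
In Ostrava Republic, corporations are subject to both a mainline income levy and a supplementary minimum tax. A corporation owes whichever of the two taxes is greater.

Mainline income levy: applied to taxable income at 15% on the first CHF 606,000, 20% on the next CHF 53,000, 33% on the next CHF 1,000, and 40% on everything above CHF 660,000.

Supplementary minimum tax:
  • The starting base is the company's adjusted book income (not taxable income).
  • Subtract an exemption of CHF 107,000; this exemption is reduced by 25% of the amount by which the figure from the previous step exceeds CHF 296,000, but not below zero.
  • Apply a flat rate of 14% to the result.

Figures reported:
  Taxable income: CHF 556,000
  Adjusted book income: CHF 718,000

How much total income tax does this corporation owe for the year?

CHF 100,310

Supplementary minimum tax:
  Base (adjusted book income): CHF 718,000
  Exemption: CHF 107,000 − 25% × (CHF 718,000 − CHF 296,000) = CHF 107,000 − CHF 105,500 = CHF 1,500
  Base: CHF 718,000 − CHF 1,500 = CHF 716,500
  CHF 716,500 × 14% = CHF 100,310

Mainline income levy:
  CHF 556,000 × 15% = CHF 83,400

CHF 100,310 > CHF 83,400, so the supplementary minimum tax is the binding amount.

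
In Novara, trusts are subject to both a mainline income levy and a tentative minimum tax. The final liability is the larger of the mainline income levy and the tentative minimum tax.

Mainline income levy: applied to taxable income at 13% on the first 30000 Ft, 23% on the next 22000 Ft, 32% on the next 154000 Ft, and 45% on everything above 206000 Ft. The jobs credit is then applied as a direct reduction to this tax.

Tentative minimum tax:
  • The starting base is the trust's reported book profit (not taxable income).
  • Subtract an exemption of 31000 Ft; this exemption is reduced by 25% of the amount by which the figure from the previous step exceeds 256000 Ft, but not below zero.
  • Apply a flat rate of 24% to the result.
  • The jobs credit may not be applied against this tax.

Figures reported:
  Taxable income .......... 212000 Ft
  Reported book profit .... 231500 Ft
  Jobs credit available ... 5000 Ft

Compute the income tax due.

Mainline income levy:
  30000 Ft × 13% = 3900 Ft
  22000 Ft × 23% = 5060 Ft
  154000 Ft × 32% = 49280 Ft
  6000 Ft × 45% = 2700 Ft
  → 60940 Ft
  Less jobs credit 5000 Ft → 55940 Ft

Tentative minimum tax:
  Base (reported book profit): 231500 Ft
  Exemption: 231500 Ft ≤ 256000 Ft, so full 31000 Ft applies
  Base: 231500 Ft − 31000 Ft = 200500 Ft
  200500 Ft × 24% = 48120 Ft

55940 Ft > 48120 Ft, so the mainline income levy governs.

55940 Ft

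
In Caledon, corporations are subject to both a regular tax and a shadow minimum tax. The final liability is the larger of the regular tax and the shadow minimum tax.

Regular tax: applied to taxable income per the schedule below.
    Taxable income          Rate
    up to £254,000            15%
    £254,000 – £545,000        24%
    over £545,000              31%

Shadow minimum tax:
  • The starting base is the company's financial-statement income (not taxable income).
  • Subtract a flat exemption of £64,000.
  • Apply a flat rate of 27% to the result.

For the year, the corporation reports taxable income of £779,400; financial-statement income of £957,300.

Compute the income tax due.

£241,191

Regular tax:
  £254,000 × 15% = £38,100
  £291,000 × 24% = £69,840
  £234,400 × 31% = £72,664
  → £180,604

Shadow minimum tax:
  Base (financial-statement income): £957,300
  Less exemption £64,000 → base £893,300
  £893,300 × 27% = £241,191

£241,191 > £180,604, so the shadow minimum tax is the binding amount.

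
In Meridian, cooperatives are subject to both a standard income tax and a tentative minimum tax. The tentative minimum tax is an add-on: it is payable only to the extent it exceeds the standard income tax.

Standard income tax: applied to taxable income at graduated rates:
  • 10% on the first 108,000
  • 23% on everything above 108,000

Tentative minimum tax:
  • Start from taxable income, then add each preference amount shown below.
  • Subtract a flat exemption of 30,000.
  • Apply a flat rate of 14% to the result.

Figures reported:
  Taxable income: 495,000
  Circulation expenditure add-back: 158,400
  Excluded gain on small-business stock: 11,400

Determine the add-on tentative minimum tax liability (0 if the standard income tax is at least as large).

Standard income tax:
  108,000 × 10% = 10,800
  387,000 × 23% = 89,010
  → 99,810

Tentative minimum tax:
  Adjusted income: 495,000 + 158,400 + 11,400 = 664,800
  Less exemption 30,000 → base 634,800
  634,800 × 14% = 88,872

88,872 ≤ 99,810, so no add-on is due.

0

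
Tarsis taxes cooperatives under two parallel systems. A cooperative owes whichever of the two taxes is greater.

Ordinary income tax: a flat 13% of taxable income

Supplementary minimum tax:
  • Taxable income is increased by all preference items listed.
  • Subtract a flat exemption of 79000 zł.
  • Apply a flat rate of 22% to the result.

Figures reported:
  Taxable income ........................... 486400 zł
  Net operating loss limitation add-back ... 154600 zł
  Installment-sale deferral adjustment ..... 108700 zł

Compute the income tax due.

Ordinary income tax:
  486400 zł × 13% = 63232 zł

Supplementary minimum tax:
  Adjusted income: 486400 zł + 154600 zł + 108700 zł = 749700 zł
  Less exemption 79000 zł → base 670700 zł
  670700 zł × 22% = 147554 zł

147554 zł > 63232 zł, so the supplementary minimum tax is the binding amount.

147554 zł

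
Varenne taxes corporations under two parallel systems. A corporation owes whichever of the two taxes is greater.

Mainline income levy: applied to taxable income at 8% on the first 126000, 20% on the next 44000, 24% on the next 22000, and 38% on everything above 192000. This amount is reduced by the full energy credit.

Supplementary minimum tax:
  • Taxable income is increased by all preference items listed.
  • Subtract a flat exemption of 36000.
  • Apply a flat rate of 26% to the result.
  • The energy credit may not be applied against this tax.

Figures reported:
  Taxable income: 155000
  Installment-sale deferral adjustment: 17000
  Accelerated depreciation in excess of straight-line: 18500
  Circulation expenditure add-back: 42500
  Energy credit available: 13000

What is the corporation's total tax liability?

Supplementary minimum tax:
  Adjusted income: 155000 + 17000 + 18500 + 42500 = 233000
  Less exemption 36000 → base 197000
  197000 × 26% = 51220

Mainline income levy:
  126000 × 8% = 10080
  29000 × 20% = 5800
  → 15880
  Less energy credit 13000 → 2880

51220 > 2880, so the supplementary minimum tax is the binding amount.

51220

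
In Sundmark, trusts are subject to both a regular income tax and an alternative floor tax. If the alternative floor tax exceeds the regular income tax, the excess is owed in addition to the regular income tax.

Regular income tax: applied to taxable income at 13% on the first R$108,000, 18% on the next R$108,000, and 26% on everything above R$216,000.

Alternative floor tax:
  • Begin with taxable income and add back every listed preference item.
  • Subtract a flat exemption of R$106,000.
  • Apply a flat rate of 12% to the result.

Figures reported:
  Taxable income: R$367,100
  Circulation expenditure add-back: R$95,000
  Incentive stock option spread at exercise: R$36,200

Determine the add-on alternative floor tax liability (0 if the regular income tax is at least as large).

R$0

Regular income tax:
  R$108,000 × 13% = R$14,040
  R$108,000 × 18% = R$19,440
  R$151,100 × 26% = R$39,286
  → R$72,766

Alternative floor tax:
  Adjusted income: R$367,100 + R$95,000 + R$36,200 = R$498,300
  Less exemption R$106,000 → base R$392,300
  R$392,300 × 12% = R$47,076

R$47,076 ≤ R$72,766, so no add-on is due.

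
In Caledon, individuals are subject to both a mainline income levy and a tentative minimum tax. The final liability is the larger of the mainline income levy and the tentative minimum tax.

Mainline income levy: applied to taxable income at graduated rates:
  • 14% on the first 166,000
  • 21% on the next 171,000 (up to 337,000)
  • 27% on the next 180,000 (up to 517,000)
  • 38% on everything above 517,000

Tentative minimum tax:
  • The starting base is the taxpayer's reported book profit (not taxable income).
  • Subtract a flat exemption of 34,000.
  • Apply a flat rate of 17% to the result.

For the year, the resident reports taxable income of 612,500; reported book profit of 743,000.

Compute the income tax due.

Mainline income levy:
  166,000 × 14% = 23,240
  171,000 × 21% = 35,910
  180,000 × 27% = 48,600
  95,500 × 38% = 36,290
  → 144,040

Tentative minimum tax:
  Base (reported book profit): 743,000
  Less exemption 34,000 → base 709,000
  709,000 × 17% = 120,530

144,040 > 120,530, so the mainline income levy governs.

144,040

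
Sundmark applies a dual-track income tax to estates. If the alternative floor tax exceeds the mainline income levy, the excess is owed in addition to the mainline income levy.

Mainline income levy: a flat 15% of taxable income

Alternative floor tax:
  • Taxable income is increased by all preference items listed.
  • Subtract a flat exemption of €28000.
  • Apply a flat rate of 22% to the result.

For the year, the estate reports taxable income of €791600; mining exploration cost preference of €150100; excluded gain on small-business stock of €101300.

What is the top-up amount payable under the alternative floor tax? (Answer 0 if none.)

Mainline income levy:
  €791600 × 15% = €118740

Alternative floor tax:
  Adjusted income: €791600 + €150100 + €101300 = €1043000
  Less exemption €28000 → base €1015000
  €1015000 × 22% = €223300

Excess of alternative floor tax over mainline income levy: €223300 − €118740 = €104560.

€104560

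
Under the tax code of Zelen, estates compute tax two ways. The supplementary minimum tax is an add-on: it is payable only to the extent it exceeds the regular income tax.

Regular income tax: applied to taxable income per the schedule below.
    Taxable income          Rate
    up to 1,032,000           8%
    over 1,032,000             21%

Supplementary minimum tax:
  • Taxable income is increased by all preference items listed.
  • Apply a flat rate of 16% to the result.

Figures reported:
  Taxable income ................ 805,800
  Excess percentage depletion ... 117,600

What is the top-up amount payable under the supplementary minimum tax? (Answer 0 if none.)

Regular income tax:
  805,800 × 8% = 64,464

Supplementary minimum tax:
  Adjusted income: 805,800 + 117,600 = 923,400
  923,400 × 16% = 147,744

Excess of supplementary minimum tax over regular income tax: 147,744 − 64,464 = 83,280.

83,280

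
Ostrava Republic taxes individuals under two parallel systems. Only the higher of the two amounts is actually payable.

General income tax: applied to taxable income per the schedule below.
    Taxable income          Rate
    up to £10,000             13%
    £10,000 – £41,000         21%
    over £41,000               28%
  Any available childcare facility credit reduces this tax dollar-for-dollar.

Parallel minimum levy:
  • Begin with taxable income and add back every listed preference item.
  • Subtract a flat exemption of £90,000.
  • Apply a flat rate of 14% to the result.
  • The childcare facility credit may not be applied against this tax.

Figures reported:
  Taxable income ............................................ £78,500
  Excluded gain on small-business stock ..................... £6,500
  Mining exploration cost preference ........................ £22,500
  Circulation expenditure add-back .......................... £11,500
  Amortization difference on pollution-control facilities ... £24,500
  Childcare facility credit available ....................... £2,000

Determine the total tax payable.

Parallel minimum levy:
  Adjusted income: £78,500 + £6,500 + £22,500 + £11,500 + £24,500 = £143,500
  Less exemption £90,000 → base £53,500
  £53,500 × 14% = £7,490

General income tax:
  £10,000 × 13% = £1,300
  £31,000 × 21% = £6,510
  £37,500 × 28% = £10,500
  → £18,310
  Less childcare facility credit £2,000 → £16,310

£16,310 > £7,490, so the general income tax governs.

£16,310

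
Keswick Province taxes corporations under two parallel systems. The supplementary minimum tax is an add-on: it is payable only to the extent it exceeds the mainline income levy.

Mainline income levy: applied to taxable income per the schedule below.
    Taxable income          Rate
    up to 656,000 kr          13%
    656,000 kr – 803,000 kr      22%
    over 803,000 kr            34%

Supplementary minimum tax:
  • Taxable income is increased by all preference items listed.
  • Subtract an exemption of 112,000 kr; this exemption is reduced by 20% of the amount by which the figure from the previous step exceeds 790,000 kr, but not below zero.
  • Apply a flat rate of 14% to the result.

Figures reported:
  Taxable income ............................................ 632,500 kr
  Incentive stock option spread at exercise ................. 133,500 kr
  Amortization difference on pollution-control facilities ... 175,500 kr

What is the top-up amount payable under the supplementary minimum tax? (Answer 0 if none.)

38,147 kr

Supplementary minimum tax:
  Adjusted income: 632,500 kr + 133,500 kr + 175,500 kr = 941,500 kr
  Exemption: 112,000 kr − 20% × (941,500 kr − 790,000 kr) = 112,000 kr − 30,300 kr = 81,700 kr
  Base: 941,500 kr − 81,700 kr = 859,800 kr
  859,800 kr × 14% = 120,372 kr

Mainline income levy:
  632,500 kr × 13% = 82,225 kr

Excess of supplementary minimum tax over mainline income levy: 120,372 kr − 82,225 kr = 38,147 kr.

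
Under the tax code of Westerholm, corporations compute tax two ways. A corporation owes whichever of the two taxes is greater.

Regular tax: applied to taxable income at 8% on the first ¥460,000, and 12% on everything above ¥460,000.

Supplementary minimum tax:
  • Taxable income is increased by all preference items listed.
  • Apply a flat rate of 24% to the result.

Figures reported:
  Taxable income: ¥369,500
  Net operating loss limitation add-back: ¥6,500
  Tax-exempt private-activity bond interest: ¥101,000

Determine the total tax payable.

¥114,480

Supplementary minimum tax:
  Adjusted income: ¥369,500 + ¥6,500 + ¥101,000 = ¥477,000
  ¥477,000 × 24% = ¥114,480

Regular tax:
  ¥369,500 × 8% = ¥29,560

¥114,480 > ¥29,560, so the supplementary minimum tax is the binding amount.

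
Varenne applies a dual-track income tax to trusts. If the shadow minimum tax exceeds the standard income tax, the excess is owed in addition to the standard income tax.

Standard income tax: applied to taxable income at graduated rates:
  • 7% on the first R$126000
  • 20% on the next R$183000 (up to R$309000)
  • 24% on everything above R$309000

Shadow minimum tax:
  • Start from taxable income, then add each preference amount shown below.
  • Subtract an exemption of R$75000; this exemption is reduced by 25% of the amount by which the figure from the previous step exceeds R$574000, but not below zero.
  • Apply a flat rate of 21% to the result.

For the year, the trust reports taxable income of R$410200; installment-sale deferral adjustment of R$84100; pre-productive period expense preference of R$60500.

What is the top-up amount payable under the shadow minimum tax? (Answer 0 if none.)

R$31050

Standard income tax:
  R$126000 × 7% = R$8820
  R$183000 × 20% = R$36600
  R$101200 × 24% = R$24288
  → R$69708

Shadow minimum tax:
  Adjusted income: R$410200 + R$84100 + R$60500 = R$554800
  Exemption: R$554800 ≤ R$574000, so full R$75000 applies
  Base: R$554800 − R$75000 = R$479800
  R$479800 × 21% = R$100758

Excess of shadow minimum tax over standard income tax: R$100758 − R$69708 = R$31050.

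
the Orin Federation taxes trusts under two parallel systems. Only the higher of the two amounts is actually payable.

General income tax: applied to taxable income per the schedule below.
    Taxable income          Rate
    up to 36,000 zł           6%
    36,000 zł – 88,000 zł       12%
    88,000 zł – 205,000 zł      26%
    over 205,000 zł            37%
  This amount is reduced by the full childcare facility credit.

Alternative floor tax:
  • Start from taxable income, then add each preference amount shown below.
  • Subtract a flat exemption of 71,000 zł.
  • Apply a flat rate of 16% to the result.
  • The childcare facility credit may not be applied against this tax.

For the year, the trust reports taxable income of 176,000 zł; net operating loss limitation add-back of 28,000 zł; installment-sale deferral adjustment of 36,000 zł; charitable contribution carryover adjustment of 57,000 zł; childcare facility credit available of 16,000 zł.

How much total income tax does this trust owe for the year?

Alternative floor tax:
  Adjusted income: 176,000 zł + 28,000 zł + 36,000 zł + 57,000 zł = 297,000 zł
  Less exemption 71,000 zł → base 226,000 zł
  226,000 zł × 16% = 36,160 zł

General income tax:
  36,000 zł × 6% = 2,160 zł
  52,000 zł × 12% = 6,240 zł
  88,000 zł × 26% = 22,880 zł
  → 31,280 zł
  Less childcare facility credit 16,000 zł → 15,280 zł

36,160 zł > 15,280 zł, so the alternative floor tax is the binding amount.

36,160 zł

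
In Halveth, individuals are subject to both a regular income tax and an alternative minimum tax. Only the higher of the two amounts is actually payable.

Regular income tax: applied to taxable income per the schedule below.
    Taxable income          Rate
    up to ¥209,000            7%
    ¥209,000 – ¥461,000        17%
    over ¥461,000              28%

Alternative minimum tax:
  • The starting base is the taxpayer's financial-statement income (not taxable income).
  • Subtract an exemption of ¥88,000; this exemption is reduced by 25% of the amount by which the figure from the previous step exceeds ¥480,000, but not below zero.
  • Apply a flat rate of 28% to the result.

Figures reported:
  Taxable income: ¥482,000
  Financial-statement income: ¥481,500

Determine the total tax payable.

¥110,285

Alternative minimum tax:
  Base (financial-statement income): ¥481,500
  Exemption: ¥88,000 − 25% × (¥481,500 − ¥480,000) = ¥88,000 − ¥375 = ¥87,625
  Base: ¥481,500 − ¥87,625 = ¥393,875
  ¥393,875 × 28% = ¥110,285

Regular income tax:
  ¥209,000 × 7% = ¥14,630
  ¥252,000 × 17% = ¥42,840
  ¥21,000 × 28% = ¥5,880
  → ¥63,350

¥110,285 > ¥63,350, so the alternative minimum tax is the binding amount.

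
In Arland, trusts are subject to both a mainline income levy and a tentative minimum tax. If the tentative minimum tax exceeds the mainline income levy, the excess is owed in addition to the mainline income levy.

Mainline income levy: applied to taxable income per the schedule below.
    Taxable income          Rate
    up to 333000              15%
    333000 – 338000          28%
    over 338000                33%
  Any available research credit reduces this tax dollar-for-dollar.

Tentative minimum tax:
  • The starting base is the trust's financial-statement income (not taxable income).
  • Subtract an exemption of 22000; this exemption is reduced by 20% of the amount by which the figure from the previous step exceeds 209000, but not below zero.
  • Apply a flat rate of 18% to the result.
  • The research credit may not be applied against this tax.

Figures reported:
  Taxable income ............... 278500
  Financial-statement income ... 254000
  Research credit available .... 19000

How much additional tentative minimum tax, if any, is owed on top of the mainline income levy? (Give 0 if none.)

20605

Tentative minimum tax:
  Base (financial-statement income): 254000
  Exemption: 22000 − 20% × (254000 − 209000) = 22000 − 9000 = 13000
  Base: 254000 − 13000 = 241000
  241000 × 18% = 43380

Mainline income levy:
  278500 × 15% = 41775
  Less research credit 19000 → 22775

Excess of tentative minimum tax over mainline income levy: 43380 − 22775 = 20605.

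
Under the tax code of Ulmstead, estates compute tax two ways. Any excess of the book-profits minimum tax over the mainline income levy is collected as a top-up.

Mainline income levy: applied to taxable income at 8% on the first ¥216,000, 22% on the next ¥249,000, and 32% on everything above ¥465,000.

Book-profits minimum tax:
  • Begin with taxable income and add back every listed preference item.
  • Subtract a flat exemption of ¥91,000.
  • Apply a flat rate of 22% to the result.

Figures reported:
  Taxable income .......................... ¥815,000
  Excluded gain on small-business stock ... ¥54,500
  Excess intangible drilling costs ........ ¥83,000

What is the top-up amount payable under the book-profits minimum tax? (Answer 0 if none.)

Book-profits minimum tax:
  Adjusted income: ¥815,000 + ¥54,500 + ¥83,000 = ¥952,500
  Less exemption ¥91,000 → base ¥861,500
  ¥861,500 × 22% = ¥189,530

Mainline income levy:
  ¥216,000 × 8% = ¥17,280
  ¥249,000 × 22% = ¥54,780
  ¥350,000 × 32% = ¥112,000
  → ¥184,060

Excess of book-profits minimum tax over mainline income levy: ¥189,530 − ¥184,060 = ¥5,470.

¥5,470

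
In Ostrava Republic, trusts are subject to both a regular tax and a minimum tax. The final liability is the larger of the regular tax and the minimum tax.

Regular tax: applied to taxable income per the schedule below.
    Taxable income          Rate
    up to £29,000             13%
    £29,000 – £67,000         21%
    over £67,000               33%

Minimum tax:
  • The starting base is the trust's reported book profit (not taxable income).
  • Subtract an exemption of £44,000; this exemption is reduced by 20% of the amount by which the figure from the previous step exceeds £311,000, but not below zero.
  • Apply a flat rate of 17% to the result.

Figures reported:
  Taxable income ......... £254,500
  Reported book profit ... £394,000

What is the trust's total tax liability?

Regular tax:
  £29,000 × 13% = £3,770
  £38,000 × 21% = £7,980
  £187,500 × 33% = £61,875
  → £73,625

Minimum tax:
  Base (reported book profit): £394,000
  Exemption: £44,000 − 20% × (£394,000 − £311,000) = £44,000 − £16,600 = £27,400
  Base: £394,000 − £27,400 = £366,600
  £366,600 × 17% = £62,322

£73,625 > £62,322, so the regular tax governs.

£73,625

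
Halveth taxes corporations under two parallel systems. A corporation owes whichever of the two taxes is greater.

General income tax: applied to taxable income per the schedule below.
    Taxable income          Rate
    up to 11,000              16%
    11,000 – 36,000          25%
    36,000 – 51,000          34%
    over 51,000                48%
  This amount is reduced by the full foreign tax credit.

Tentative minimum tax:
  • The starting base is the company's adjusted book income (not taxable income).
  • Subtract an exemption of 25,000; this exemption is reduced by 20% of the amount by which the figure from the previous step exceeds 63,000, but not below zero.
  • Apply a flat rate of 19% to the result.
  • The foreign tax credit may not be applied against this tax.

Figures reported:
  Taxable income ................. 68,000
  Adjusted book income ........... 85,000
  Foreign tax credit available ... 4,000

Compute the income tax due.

17,270

General income tax:
  11,000 × 16% = 1,760
  25,000 × 25% = 6,250
  15,000 × 34% = 5,100
  17,000 × 48% = 8,160
  → 21,270
  Less foreign tax credit 4,000 → 17,270

Tentative minimum tax:
  Base (adjusted book income): 85,000
  Exemption: 25,000 − 20% × (85,000 − 63,000) = 25,000 − 4,400 = 20,600
  Base: 85,000 − 20,600 = 64,400
  64,400 × 19% = 12,236

17,270 > 12,236, so the general income tax governs.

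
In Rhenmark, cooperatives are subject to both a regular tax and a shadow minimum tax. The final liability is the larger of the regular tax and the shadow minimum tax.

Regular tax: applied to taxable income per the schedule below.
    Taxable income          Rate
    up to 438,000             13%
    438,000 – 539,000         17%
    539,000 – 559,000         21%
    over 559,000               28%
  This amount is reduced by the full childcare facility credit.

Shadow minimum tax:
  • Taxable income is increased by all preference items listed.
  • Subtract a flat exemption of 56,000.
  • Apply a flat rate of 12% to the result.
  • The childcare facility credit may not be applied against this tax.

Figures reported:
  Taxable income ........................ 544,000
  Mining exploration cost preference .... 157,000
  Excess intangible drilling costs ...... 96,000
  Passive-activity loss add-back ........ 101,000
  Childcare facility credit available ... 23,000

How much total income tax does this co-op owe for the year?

Shadow minimum tax:
  Adjusted income: 544,000 + 157,000 + 96,000 + 101,000 = 898,000
  Less exemption 56,000 → base 842,000
  842,000 × 12% = 101,040

Regular tax:
  438,000 × 13% = 56,940
  101,000 × 17% = 17,170
  5,000 × 21% = 1,050
  → 75,160
  Less childcare facility credit 23,000 → 52,160

101,040 > 52,160, so the shadow minimum tax is the binding amount.

101,040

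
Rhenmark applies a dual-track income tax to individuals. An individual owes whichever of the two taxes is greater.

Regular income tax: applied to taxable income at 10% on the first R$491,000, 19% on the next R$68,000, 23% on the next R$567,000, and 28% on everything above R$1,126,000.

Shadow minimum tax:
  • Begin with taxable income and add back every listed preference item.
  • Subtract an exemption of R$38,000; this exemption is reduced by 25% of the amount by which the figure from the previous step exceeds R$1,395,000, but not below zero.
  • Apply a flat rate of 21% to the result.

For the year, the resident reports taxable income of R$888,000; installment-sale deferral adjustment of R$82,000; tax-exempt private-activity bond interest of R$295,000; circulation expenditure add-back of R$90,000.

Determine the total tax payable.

Regular income tax:
  R$491,000 × 10% = R$49,100
  R$68,000 × 19% = R$12,920
  R$329,000 × 23% = R$75,670
  → R$137,690

Shadow minimum tax:
  Adjusted income: R$888,000 + R$82,000 + R$295,000 + R$90,000 = R$1,355,000
  Exemption: R$1,355,000 ≤ R$1,395,000, so full R$38,000 applies
  Base: R$1,355,000 − R$38,000 = R$1,317,000
  R$1,317,000 × 21% = R$276,570

R$276,570 > R$137,690, so the shadow minimum tax is the binding amount.

R$276,570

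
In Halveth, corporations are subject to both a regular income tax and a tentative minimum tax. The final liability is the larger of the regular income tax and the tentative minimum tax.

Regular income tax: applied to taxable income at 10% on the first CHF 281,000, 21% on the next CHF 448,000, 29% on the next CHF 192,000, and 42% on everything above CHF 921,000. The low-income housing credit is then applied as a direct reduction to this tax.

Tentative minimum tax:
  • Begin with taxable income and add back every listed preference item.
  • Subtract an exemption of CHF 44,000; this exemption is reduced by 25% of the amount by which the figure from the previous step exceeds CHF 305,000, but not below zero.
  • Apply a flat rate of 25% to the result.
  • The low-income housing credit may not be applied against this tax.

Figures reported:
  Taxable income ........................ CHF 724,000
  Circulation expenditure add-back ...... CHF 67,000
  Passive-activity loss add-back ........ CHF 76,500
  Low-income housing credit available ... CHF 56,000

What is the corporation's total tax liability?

Regular income tax:
  CHF 281,000 × 10% = CHF 28,100
  CHF 443,000 × 21% = CHF 93,030
  → CHF 121,130
  Less low-income housing credit CHF 56,000 → CHF 65,130

Tentative minimum tax:
  Adjusted income: CHF 724,000 + CHF 67,000 + CHF 76,500 = CHF 867,500
  Exemption: 25% × (CHF 867,500 − CHF 305,000) = CHF 140,625 ≥ CHF 44,000, so the exemption is fully phased out
  Base: CHF 867,500 − CHF 0 = CHF 867,500
  CHF 867,500 × 25% = CHF 216,875

CHF 216,875 > CHF 65,130, so the tentative minimum tax is the binding amount.

CHF 216,875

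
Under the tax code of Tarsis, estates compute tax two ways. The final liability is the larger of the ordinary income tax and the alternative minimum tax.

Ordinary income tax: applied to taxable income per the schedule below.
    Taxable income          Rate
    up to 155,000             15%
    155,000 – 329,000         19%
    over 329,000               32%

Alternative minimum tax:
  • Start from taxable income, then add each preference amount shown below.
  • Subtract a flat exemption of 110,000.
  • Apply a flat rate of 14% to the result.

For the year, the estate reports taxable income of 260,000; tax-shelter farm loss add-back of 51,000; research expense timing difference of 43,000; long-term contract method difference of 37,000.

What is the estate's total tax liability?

Alternative minimum tax:
  Adjusted income: 260,000 + 51,000 + 43,000 + 37,000 = 391,000
  Less exemption 110,000 → base 281,000
  281,000 × 14% = 39,340

Ordinary income tax:
  155,000 × 15% = 23,250
  105,000 × 19% = 19,950
  → 43,200

43,200 > 39,340, so the ordinary income tax governs.

43,200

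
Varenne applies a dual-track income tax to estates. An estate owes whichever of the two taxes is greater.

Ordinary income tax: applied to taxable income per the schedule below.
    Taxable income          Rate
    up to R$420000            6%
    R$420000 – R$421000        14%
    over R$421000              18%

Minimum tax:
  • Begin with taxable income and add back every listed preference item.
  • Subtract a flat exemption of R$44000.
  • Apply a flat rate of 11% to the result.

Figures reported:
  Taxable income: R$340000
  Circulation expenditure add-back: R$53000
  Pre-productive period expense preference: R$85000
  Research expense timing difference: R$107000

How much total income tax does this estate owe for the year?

R$59510

Minimum tax:
  Adjusted income: R$340000 + R$53000 + R$85000 + R$107000 = R$585000
  Less exemption R$44000 → base R$541000
  R$541000 × 11% = R$59510

Ordinary income tax:
  R$340000 × 6% = R$20400

R$59510 > R$20400, so the minimum tax is the binding amount.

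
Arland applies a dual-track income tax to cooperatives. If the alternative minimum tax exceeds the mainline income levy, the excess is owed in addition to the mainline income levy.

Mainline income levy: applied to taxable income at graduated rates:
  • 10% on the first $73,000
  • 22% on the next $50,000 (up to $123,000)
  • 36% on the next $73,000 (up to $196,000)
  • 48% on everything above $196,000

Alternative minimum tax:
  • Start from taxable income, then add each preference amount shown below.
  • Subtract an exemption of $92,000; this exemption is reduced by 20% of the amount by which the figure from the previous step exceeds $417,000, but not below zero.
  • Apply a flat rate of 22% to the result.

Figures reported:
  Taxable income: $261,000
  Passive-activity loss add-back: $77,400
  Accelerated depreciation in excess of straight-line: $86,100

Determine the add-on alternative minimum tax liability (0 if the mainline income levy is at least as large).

Alternative minimum tax:
  Adjusted income: $261,000 + $77,400 + $86,100 = $424,500
  Exemption: $92,000 − 20% × ($424,500 − $417,000) = $92,000 − $1,500 = $90,500
  Base: $424,500 − $90,500 = $334,000
  $334,000 × 22% = $73,480

Mainline income levy:
  $73,000 × 10% = $7,300
  $50,000 × 22% = $11,000
  $73,000 × 36% = $26,280
  $65,000 × 48% = $31,200
  → $75,780

$73,480 ≤ $75,780, so no add-on is due.

$0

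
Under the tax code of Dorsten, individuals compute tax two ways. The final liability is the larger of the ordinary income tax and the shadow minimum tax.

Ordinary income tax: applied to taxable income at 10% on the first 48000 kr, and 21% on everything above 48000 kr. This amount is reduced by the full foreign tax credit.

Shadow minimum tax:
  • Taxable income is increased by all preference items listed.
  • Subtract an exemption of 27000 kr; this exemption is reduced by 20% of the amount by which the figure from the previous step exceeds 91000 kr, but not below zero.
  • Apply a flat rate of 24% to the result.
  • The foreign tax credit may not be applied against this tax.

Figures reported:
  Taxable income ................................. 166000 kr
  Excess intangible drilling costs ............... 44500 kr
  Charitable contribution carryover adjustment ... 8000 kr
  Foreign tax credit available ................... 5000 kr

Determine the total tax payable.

Shadow minimum tax:
  Adjusted income: 166000 kr + 44500 kr + 8000 kr = 218500 kr
  Exemption: 27000 kr − 20% × (218500 kr − 91000 kr) = 27000 kr − 25500 kr = 1500 kr
  Base: 218500 kr − 1500 kr = 217000 kr
  217000 kr × 24% = 52080 kr

Ordinary income tax:
  48000 kr × 10% = 4800 kr
  118000 kr × 21% = 24780 kr
  → 29580 kr
  Less foreign tax credit 5000 kr → 24580 kr

52080 kr > 24580 kr, so the shadow minimum tax is the binding amount.

52080 kr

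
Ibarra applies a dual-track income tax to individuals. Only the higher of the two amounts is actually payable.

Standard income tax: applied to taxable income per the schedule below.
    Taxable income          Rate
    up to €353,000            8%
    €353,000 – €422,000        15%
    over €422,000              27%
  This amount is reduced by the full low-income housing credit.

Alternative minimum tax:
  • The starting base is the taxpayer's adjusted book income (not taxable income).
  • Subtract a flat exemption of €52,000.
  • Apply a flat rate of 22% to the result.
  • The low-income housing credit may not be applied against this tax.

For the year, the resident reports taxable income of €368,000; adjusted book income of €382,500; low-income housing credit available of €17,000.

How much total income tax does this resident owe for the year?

Standard income tax:
  €353,000 × 8% = €28,240
  €15,000 × 15% = €2,250
  → €30,490
  Less low-income housing credit €17,000 → €13,490

Alternative minimum tax:
  Base (adjusted book income): €382,500
  Less exemption €52,000 → base €330,500
  €330,500 × 22% = €72,710

€72,710 > €13,490, so the alternative minimum tax is the binding amount.

€72,710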